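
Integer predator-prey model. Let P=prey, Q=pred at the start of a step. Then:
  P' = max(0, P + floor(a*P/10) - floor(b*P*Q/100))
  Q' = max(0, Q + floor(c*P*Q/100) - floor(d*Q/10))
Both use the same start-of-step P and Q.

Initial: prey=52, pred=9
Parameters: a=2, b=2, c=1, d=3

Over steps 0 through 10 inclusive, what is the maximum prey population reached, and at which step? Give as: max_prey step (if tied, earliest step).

Step 1: prey: 52+10-9=53; pred: 9+4-2=11
Step 2: prey: 53+10-11=52; pred: 11+5-3=13
Step 3: prey: 52+10-13=49; pred: 13+6-3=16
Step 4: prey: 49+9-15=43; pred: 16+7-4=19
Step 5: prey: 43+8-16=35; pred: 19+8-5=22
Step 6: prey: 35+7-15=27; pred: 22+7-6=23
Step 7: prey: 27+5-12=20; pred: 23+6-6=23
Step 8: prey: 20+4-9=15; pred: 23+4-6=21
Step 9: prey: 15+3-6=12; pred: 21+3-6=18
Step 10: prey: 12+2-4=10; pred: 18+2-5=15
Max prey = 53 at step 1

Answer: 53 1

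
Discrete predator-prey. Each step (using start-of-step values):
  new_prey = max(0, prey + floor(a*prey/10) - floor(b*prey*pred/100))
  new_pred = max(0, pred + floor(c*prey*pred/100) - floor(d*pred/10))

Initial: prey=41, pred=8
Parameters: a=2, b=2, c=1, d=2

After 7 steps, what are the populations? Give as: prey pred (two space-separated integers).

Step 1: prey: 41+8-6=43; pred: 8+3-1=10
Step 2: prey: 43+8-8=43; pred: 10+4-2=12
Step 3: prey: 43+8-10=41; pred: 12+5-2=15
Step 4: prey: 41+8-12=37; pred: 15+6-3=18
Step 5: prey: 37+7-13=31; pred: 18+6-3=21
Step 6: prey: 31+6-13=24; pred: 21+6-4=23
Step 7: prey: 24+4-11=17; pred: 23+5-4=24

Answer: 17 24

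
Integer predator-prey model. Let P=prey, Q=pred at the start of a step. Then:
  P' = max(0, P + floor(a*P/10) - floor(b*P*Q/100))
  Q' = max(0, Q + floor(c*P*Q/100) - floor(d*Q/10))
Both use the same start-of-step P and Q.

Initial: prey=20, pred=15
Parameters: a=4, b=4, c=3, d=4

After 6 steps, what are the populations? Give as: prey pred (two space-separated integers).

Step 1: prey: 20+8-12=16; pred: 15+9-6=18
Step 2: prey: 16+6-11=11; pred: 18+8-7=19
Step 3: prey: 11+4-8=7; pred: 19+6-7=18
Step 4: prey: 7+2-5=4; pred: 18+3-7=14
Step 5: prey: 4+1-2=3; pred: 14+1-5=10
Step 6: prey: 3+1-1=3; pred: 10+0-4=6

Answer: 3 6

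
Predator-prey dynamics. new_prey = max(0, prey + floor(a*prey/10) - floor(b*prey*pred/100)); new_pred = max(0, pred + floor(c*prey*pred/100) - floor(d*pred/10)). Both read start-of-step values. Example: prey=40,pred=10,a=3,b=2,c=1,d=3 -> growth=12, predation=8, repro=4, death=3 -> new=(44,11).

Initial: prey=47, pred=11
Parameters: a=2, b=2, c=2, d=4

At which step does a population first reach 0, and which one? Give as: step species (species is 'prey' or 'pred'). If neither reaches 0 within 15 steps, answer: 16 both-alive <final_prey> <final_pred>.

Answer: 16 both-alive 2 2

Derivation:
Step 1: prey: 47+9-10=46; pred: 11+10-4=17
Step 2: prey: 46+9-15=40; pred: 17+15-6=26
Step 3: prey: 40+8-20=28; pred: 26+20-10=36
Step 4: prey: 28+5-20=13; pred: 36+20-14=42
Step 5: prey: 13+2-10=5; pred: 42+10-16=36
Step 6: prey: 5+1-3=3; pred: 36+3-14=25
Step 7: prey: 3+0-1=2; pred: 25+1-10=16
Step 8: prey: 2+0-0=2; pred: 16+0-6=10
Step 9: prey: 2+0-0=2; pred: 10+0-4=6
Step 10: prey: 2+0-0=2; pred: 6+0-2=4
Step 11: prey: 2+0-0=2; pred: 4+0-1=3
Step 12: prey: 2+0-0=2; pred: 3+0-1=2
Step 13: prey: 2+0-0=2; pred: 2+0-0=2
Steps 14-15: state stable at prey=2, pred=2 (no change)
No extinction within 15 steps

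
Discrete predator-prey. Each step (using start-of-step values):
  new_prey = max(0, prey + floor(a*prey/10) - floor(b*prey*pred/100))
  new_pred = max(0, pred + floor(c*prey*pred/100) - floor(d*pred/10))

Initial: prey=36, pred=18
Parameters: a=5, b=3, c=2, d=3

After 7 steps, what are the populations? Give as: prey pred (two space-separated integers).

Answer: 1 16

Derivation:
Step 1: prey: 36+18-19=35; pred: 18+12-5=25
Step 2: prey: 35+17-26=26; pred: 25+17-7=35
Step 3: prey: 26+13-27=12; pred: 35+18-10=43
Step 4: prey: 12+6-15=3; pred: 43+10-12=41
Step 5: prey: 3+1-3=1; pred: 41+2-12=31
Step 6: prey: 1+0-0=1; pred: 31+0-9=22
Step 7: prey: 1+0-0=1; pred: 22+0-6=16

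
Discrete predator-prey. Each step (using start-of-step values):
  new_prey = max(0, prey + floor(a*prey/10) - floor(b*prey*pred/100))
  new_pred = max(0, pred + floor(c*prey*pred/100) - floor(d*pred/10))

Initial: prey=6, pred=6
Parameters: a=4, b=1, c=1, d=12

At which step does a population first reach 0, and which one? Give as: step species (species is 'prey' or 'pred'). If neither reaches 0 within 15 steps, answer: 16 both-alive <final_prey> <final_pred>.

Step 1: prey: 6+2-0=8; pred: 6+0-7=0
First extinction: pred at step 1

Answer: 1 pred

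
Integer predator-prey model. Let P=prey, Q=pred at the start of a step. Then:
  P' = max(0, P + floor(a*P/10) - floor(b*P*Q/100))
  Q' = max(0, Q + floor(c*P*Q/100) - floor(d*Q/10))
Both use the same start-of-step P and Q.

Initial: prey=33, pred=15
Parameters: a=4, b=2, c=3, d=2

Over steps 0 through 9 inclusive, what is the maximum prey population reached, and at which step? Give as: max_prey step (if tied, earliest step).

Answer: 37 1

Derivation:
Step 1: prey: 33+13-9=37; pred: 15+14-3=26
Step 2: prey: 37+14-19=32; pred: 26+28-5=49
Step 3: prey: 32+12-31=13; pred: 49+47-9=87
Step 4: prey: 13+5-22=0; pred: 87+33-17=103
Step 5: prey: 0+0-0=0; pred: 103+0-20=83
Step 6: prey: 0+0-0=0; pred: 83+0-16=67
Step 7: prey: 0+0-0=0; pred: 67+0-13=54
Step 8: prey: 0+0-0=0; pred: 54+0-10=44
Step 9: prey: 0+0-0=0; pred: 44+0-8=36
Max prey = 37 at step 1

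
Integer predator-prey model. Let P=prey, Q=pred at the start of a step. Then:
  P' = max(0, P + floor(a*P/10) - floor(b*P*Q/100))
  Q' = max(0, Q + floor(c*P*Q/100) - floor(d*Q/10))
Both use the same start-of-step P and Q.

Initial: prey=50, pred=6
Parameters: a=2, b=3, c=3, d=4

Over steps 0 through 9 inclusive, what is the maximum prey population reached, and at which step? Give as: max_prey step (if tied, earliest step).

Step 1: prey: 50+10-9=51; pred: 6+9-2=13
Step 2: prey: 51+10-19=42; pred: 13+19-5=27
Step 3: prey: 42+8-34=16; pred: 27+34-10=51
Step 4: prey: 16+3-24=0; pred: 51+24-20=55
Step 5: prey: 0+0-0=0; pred: 55+0-22=33
Step 6: prey: 0+0-0=0; pred: 33+0-13=20
Step 7: prey: 0+0-0=0; pred: 20+0-8=12
Step 8: prey: 0+0-0=0; pred: 12+0-4=8
Step 9: prey: 0+0-0=0; pred: 8+0-3=5
Max prey = 51 at step 1

Answer: 51 1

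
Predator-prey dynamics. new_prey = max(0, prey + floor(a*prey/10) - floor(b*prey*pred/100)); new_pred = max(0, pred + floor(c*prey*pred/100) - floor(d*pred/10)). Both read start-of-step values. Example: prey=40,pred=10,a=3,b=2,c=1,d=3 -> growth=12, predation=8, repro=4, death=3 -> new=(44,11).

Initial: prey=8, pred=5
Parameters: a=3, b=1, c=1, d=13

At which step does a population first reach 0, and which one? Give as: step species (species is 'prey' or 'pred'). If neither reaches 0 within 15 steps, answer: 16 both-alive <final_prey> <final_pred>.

Step 1: prey: 8+2-0=10; pred: 5+0-6=0
First extinction: pred at step 1

Answer: 1 pred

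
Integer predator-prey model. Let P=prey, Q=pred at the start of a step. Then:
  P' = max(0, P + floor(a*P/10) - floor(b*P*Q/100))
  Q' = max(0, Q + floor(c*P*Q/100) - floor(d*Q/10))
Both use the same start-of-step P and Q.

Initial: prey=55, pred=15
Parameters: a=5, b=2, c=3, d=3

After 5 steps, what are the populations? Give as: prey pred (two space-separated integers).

Step 1: prey: 55+27-16=66; pred: 15+24-4=35
Step 2: prey: 66+33-46=53; pred: 35+69-10=94
Step 3: prey: 53+26-99=0; pred: 94+149-28=215
Step 4: prey: 0+0-0=0; pred: 215+0-64=151
Step 5: prey: 0+0-0=0; pred: 151+0-45=106

Answer: 0 106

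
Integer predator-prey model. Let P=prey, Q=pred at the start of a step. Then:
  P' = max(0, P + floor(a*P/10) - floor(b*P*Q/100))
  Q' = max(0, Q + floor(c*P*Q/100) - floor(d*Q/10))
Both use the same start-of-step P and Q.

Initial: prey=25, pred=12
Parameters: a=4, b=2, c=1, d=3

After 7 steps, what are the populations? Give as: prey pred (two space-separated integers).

Step 1: prey: 25+10-6=29; pred: 12+3-3=12
Step 2: prey: 29+11-6=34; pred: 12+3-3=12
Step 3: prey: 34+13-8=39; pred: 12+4-3=13
Step 4: prey: 39+15-10=44; pred: 13+5-3=15
Step 5: prey: 44+17-13=48; pred: 15+6-4=17
Step 6: prey: 48+19-16=51; pred: 17+8-5=20
Step 7: prey: 51+20-20=51; pred: 20+10-6=24

Answer: 51 24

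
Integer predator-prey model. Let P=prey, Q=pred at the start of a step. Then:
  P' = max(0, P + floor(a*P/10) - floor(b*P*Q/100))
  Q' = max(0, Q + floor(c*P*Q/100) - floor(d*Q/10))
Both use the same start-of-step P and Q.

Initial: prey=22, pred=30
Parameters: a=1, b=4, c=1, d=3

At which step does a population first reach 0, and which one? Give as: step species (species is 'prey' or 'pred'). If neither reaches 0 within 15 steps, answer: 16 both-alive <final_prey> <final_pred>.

Answer: 1 prey

Derivation:
Step 1: prey: 22+2-26=0; pred: 30+6-9=27
First extinction: prey at step 1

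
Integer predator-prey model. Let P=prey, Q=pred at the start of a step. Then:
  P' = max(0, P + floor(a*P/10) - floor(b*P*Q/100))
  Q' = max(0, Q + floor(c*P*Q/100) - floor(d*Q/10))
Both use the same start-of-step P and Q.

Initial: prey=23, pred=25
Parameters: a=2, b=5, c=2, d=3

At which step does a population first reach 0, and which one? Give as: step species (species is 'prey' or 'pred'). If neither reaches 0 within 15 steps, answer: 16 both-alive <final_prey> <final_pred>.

Step 1: prey: 23+4-28=0; pred: 25+11-7=29
First extinction: prey at step 1

Answer: 1 prey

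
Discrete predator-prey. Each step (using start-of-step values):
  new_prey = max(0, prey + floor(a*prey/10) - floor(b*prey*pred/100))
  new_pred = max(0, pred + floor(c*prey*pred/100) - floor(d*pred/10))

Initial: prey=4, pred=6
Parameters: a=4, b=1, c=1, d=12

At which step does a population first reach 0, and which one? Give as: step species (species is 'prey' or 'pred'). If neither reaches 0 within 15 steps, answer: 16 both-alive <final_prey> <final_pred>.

Step 1: prey: 4+1-0=5; pred: 6+0-7=0
First extinction: pred at step 1

Answer: 1 pred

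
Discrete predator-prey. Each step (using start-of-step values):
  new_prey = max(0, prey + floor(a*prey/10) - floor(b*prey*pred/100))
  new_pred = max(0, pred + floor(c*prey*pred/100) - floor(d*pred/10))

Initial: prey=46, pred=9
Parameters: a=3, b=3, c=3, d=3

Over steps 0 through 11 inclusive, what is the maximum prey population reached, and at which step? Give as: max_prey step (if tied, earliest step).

Step 1: prey: 46+13-12=47; pred: 9+12-2=19
Step 2: prey: 47+14-26=35; pred: 19+26-5=40
Step 3: prey: 35+10-42=3; pred: 40+42-12=70
Step 4: prey: 3+0-6=0; pred: 70+6-21=55
Step 5: prey: 0+0-0=0; pred: 55+0-16=39
Step 6: prey: 0+0-0=0; pred: 39+0-11=28
Step 7: prey: 0+0-0=0; pred: 28+0-8=20
Step 8: prey: 0+0-0=0; pred: 20+0-6=14
Step 9: prey: 0+0-0=0; pred: 14+0-4=10
Step 10: prey: 0+0-0=0; pred: 10+0-3=7
Step 11: prey: 0+0-0=0; pred: 7+0-2=5
Max prey = 47 at step 1

Answer: 47 1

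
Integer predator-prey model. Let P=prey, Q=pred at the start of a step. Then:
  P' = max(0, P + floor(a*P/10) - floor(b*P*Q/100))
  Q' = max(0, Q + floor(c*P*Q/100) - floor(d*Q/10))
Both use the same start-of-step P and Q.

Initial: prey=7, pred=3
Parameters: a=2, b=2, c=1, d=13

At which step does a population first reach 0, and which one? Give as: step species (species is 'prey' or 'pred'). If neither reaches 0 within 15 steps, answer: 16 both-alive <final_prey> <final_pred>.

Answer: 1 pred

Derivation:
Step 1: prey: 7+1-0=8; pred: 3+0-3=0
First extinction: pred at step 1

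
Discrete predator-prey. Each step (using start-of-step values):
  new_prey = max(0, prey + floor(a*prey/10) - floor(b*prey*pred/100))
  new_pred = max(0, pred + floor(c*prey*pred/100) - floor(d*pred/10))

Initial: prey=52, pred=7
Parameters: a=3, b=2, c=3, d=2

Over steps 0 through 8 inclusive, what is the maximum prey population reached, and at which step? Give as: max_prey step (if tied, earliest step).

Step 1: prey: 52+15-7=60; pred: 7+10-1=16
Step 2: prey: 60+18-19=59; pred: 16+28-3=41
Step 3: prey: 59+17-48=28; pred: 41+72-8=105
Step 4: prey: 28+8-58=0; pred: 105+88-21=172
Step 5: prey: 0+0-0=0; pred: 172+0-34=138
Step 6: prey: 0+0-0=0; pred: 138+0-27=111
Step 7: prey: 0+0-0=0; pred: 111+0-22=89
Step 8: prey: 0+0-0=0; pred: 89+0-17=72
Max prey = 60 at step 1

Answer: 60 1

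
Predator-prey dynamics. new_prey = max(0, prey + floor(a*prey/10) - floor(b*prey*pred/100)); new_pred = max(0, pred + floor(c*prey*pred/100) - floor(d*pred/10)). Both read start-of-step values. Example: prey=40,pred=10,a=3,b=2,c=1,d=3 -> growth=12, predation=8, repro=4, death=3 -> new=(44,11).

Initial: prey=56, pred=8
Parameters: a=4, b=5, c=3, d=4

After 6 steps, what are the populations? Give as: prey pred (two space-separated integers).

Answer: 0 14

Derivation:
Step 1: prey: 56+22-22=56; pred: 8+13-3=18
Step 2: prey: 56+22-50=28; pred: 18+30-7=41
Step 3: prey: 28+11-57=0; pred: 41+34-16=59
Step 4: prey: 0+0-0=0; pred: 59+0-23=36
Step 5: prey: 0+0-0=0; pred: 36+0-14=22
Step 6: prey: 0+0-0=0; pred: 22+0-8=14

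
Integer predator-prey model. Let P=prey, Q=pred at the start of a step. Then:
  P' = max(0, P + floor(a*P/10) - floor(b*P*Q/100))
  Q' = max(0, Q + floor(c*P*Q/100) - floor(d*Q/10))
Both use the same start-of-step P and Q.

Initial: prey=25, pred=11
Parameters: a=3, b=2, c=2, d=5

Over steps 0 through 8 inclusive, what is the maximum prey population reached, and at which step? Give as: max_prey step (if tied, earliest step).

Step 1: prey: 25+7-5=27; pred: 11+5-5=11
Step 2: prey: 27+8-5=30; pred: 11+5-5=11
Step 3: prey: 30+9-6=33; pred: 11+6-5=12
Step 4: prey: 33+9-7=35; pred: 12+7-6=13
Step 5: prey: 35+10-9=36; pred: 13+9-6=16
Step 6: prey: 36+10-11=35; pred: 16+11-8=19
Step 7: prey: 35+10-13=32; pred: 19+13-9=23
Step 8: prey: 32+9-14=27; pred: 23+14-11=26
Max prey = 36 at step 5

Answer: 36 5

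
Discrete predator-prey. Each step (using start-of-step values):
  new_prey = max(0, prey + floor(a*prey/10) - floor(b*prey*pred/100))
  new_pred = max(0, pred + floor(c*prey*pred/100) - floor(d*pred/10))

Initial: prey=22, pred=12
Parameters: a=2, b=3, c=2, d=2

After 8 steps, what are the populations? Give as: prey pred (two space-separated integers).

Answer: 2 10

Derivation:
Step 1: prey: 22+4-7=19; pred: 12+5-2=15
Step 2: prey: 19+3-8=14; pred: 15+5-3=17
Step 3: prey: 14+2-7=9; pred: 17+4-3=18
Step 4: prey: 9+1-4=6; pred: 18+3-3=18
Step 5: prey: 6+1-3=4; pred: 18+2-3=17
Step 6: prey: 4+0-2=2; pred: 17+1-3=15
Step 7: prey: 2+0-0=2; pred: 15+0-3=12
Step 8: prey: 2+0-0=2; pred: 12+0-2=10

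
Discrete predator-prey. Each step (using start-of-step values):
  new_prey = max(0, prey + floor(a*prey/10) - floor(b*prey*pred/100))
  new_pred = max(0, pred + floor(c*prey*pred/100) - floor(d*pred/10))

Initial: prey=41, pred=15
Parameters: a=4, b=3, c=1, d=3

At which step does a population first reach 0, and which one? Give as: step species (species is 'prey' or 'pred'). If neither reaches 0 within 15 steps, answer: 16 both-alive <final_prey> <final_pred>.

Answer: 16 both-alive 38 6

Derivation:
Step 1: prey: 41+16-18=39; pred: 15+6-4=17
Step 2: prey: 39+15-19=35; pred: 17+6-5=18
Step 3: prey: 35+14-18=31; pred: 18+6-5=19
Step 4: prey: 31+12-17=26; pred: 19+5-5=19
Step 5: prey: 26+10-14=22; pred: 19+4-5=18
Step 6: prey: 22+8-11=19; pred: 18+3-5=16
Step 7: prey: 19+7-9=17; pred: 16+3-4=15
Step 8: prey: 17+6-7=16; pred: 15+2-4=13
Step 9: prey: 16+6-6=16; pred: 13+2-3=12
Step 10: prey: 16+6-5=17; pred: 12+1-3=10
Step 11: prey: 17+6-5=18; pred: 10+1-3=8
Step 12: prey: 18+7-4=21; pred: 8+1-2=7
Step 13: prey: 21+8-4=25; pred: 7+1-2=6
Step 14: prey: 25+10-4=31; pred: 6+1-1=6
Step 15: prey: 31+12-5=38; pred: 6+1-1=6
No extinction within 15 steps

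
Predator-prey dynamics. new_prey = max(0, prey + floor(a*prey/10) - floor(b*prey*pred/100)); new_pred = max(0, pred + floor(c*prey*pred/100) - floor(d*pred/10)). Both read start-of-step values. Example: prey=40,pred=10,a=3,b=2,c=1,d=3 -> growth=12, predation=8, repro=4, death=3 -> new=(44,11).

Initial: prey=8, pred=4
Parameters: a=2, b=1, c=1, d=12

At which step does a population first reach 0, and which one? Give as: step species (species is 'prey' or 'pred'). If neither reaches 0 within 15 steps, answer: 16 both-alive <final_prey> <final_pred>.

Answer: 1 pred

Derivation:
Step 1: prey: 8+1-0=9; pred: 4+0-4=0
First extinction: pred at step 1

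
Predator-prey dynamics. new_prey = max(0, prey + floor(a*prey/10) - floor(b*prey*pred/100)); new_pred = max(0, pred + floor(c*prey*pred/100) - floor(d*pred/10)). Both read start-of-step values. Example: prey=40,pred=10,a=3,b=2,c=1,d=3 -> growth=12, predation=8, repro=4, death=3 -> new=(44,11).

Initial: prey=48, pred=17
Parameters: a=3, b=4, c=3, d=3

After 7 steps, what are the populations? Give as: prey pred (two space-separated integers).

Answer: 0 11

Derivation:
Step 1: prey: 48+14-32=30; pred: 17+24-5=36
Step 2: prey: 30+9-43=0; pred: 36+32-10=58
Step 3: prey: 0+0-0=0; pred: 58+0-17=41
Step 4: prey: 0+0-0=0; pred: 41+0-12=29
Step 5: prey: 0+0-0=0; pred: 29+0-8=21
Step 6: prey: 0+0-0=0; pred: 21+0-6=15
Step 7: prey: 0+0-0=0; pred: 15+0-4=11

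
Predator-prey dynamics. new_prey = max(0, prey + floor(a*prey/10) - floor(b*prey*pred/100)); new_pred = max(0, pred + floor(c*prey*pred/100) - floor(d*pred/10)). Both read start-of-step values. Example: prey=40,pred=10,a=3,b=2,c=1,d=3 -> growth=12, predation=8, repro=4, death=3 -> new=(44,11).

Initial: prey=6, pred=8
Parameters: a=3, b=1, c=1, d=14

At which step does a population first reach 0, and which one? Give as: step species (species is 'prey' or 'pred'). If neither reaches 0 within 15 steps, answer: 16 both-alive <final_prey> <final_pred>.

Answer: 1 pred

Derivation:
Step 1: prey: 6+1-0=7; pred: 8+0-11=0
First extinction: pred at step 1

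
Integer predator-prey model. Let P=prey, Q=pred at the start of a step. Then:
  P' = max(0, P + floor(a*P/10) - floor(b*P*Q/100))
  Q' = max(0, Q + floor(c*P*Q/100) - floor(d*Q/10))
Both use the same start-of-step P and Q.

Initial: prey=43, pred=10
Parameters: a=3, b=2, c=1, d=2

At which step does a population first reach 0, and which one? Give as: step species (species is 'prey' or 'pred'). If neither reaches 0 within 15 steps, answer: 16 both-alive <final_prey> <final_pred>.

Answer: 16 both-alive 2 9

Derivation:
Step 1: prey: 43+12-8=47; pred: 10+4-2=12
Step 2: prey: 47+14-11=50; pred: 12+5-2=15
Step 3: prey: 50+15-15=50; pred: 15+7-3=19
Step 4: prey: 50+15-19=46; pred: 19+9-3=25
Step 5: prey: 46+13-23=36; pred: 25+11-5=31
Step 6: prey: 36+10-22=24; pred: 31+11-6=36
Step 7: prey: 24+7-17=14; pred: 36+8-7=37
Step 8: prey: 14+4-10=8; pred: 37+5-7=35
Step 9: prey: 8+2-5=5; pred: 35+2-7=30
Step 10: prey: 5+1-3=3; pred: 30+1-6=25
Step 11: prey: 3+0-1=2; pred: 25+0-5=20
Step 12: prey: 2+0-0=2; pred: 20+0-4=16
Step 13: prey: 2+0-0=2; pred: 16+0-3=13
Step 14: prey: 2+0-0=2; pred: 13+0-2=11
Step 15: prey: 2+0-0=2; pred: 11+0-2=9
No extinction within 15 steps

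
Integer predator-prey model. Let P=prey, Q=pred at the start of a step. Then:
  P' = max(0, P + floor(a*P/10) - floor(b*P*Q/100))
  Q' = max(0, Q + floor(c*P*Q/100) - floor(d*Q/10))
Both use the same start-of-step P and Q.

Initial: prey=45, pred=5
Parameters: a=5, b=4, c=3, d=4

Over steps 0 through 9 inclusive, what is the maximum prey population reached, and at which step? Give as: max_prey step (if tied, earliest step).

Step 1: prey: 45+22-9=58; pred: 5+6-2=9
Step 2: prey: 58+29-20=67; pred: 9+15-3=21
Step 3: prey: 67+33-56=44; pred: 21+42-8=55
Step 4: prey: 44+22-96=0; pred: 55+72-22=105
Step 5: prey: 0+0-0=0; pred: 105+0-42=63
Step 6: prey: 0+0-0=0; pred: 63+0-25=38
Step 7: prey: 0+0-0=0; pred: 38+0-15=23
Step 8: prey: 0+0-0=0; pred: 23+0-9=14
Step 9: prey: 0+0-0=0; pred: 14+0-5=9
Max prey = 67 at step 2

Answer: 67 2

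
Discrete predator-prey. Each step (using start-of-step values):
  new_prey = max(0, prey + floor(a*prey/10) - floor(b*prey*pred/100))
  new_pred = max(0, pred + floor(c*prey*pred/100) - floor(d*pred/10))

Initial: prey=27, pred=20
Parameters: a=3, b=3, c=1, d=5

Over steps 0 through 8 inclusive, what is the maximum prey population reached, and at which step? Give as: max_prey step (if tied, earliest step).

Step 1: prey: 27+8-16=19; pred: 20+5-10=15
Step 2: prey: 19+5-8=16; pred: 15+2-7=10
Step 3: prey: 16+4-4=16; pred: 10+1-5=6
Step 4: prey: 16+4-2=18; pred: 6+0-3=3
Step 5: prey: 18+5-1=22; pred: 3+0-1=2
Step 6: prey: 22+6-1=27; pred: 2+0-1=1
Step 7: prey: 27+8-0=35; pred: 1+0-0=1
Step 8: prey: 35+10-1=44; pred: 1+0-0=1
Max prey = 44 at step 8

Answer: 44 8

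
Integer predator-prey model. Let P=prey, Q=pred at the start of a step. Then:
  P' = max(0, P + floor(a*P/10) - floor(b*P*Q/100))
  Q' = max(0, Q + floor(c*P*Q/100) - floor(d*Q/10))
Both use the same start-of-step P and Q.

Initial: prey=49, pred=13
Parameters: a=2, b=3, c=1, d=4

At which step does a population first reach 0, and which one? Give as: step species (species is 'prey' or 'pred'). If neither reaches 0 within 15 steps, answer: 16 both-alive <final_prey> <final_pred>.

Step 1: prey: 49+9-19=39; pred: 13+6-5=14
Step 2: prey: 39+7-16=30; pred: 14+5-5=14
Step 3: prey: 30+6-12=24; pred: 14+4-5=13
Step 4: prey: 24+4-9=19; pred: 13+3-5=11
Step 5: prey: 19+3-6=16; pred: 11+2-4=9
Step 6: prey: 16+3-4=15; pred: 9+1-3=7
Step 7: prey: 15+3-3=15; pred: 7+1-2=6
Step 8: prey: 15+3-2=16; pred: 6+0-2=4
Step 9: prey: 16+3-1=18; pred: 4+0-1=3
Step 10: prey: 18+3-1=20; pred: 3+0-1=2
Step 11: prey: 20+4-1=23; pred: 2+0-0=2
Step 12: prey: 23+4-1=26; pred: 2+0-0=2
Step 13: prey: 26+5-1=30; pred: 2+0-0=2
Step 14: prey: 30+6-1=35; pred: 2+0-0=2
Step 15: prey: 35+7-2=40; pred: 2+0-0=2
No extinction within 15 steps

Answer: 16 both-alive 40 2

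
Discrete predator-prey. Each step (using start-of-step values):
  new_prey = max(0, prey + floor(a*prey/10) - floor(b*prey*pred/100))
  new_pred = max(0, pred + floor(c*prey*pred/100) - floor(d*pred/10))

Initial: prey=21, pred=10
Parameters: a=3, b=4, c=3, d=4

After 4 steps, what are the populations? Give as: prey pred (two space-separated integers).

Answer: 8 13

Derivation:
Step 1: prey: 21+6-8=19; pred: 10+6-4=12
Step 2: prey: 19+5-9=15; pred: 12+6-4=14
Step 3: prey: 15+4-8=11; pred: 14+6-5=15
Step 4: prey: 11+3-6=8; pred: 15+4-6=13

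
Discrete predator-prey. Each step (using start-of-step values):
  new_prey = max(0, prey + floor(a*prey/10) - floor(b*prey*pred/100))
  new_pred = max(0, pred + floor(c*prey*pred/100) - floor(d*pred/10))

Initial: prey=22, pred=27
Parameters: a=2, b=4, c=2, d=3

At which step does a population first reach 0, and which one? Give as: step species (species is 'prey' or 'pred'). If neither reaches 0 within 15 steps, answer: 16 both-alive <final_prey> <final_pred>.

Answer: 2 prey

Derivation:
Step 1: prey: 22+4-23=3; pred: 27+11-8=30
Step 2: prey: 3+0-3=0; pred: 30+1-9=22
First extinction: prey at step 2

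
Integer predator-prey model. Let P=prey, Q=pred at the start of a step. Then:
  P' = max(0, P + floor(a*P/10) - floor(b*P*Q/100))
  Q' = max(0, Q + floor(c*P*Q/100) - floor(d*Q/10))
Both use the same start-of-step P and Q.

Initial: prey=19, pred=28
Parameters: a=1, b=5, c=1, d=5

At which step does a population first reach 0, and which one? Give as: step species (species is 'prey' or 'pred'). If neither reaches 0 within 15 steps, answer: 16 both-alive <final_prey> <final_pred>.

Answer: 1 prey

Derivation:
Step 1: prey: 19+1-26=0; pred: 28+5-14=19
First extinction: prey at step 1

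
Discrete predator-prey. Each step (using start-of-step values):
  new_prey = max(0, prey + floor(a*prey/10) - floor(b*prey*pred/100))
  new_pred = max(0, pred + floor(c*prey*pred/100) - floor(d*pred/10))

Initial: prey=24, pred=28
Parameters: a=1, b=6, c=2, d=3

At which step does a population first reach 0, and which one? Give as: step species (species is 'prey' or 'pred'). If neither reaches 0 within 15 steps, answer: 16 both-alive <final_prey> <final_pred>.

Answer: 1 prey

Derivation:
Step 1: prey: 24+2-40=0; pred: 28+13-8=33
First extinction: prey at step 1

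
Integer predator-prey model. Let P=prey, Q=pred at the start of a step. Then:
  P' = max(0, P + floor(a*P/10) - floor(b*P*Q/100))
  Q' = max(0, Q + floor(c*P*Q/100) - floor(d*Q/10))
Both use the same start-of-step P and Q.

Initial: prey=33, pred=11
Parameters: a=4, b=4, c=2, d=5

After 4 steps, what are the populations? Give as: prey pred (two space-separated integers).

Step 1: prey: 33+13-14=32; pred: 11+7-5=13
Step 2: prey: 32+12-16=28; pred: 13+8-6=15
Step 3: prey: 28+11-16=23; pred: 15+8-7=16
Step 4: prey: 23+9-14=18; pred: 16+7-8=15

Answer: 18 15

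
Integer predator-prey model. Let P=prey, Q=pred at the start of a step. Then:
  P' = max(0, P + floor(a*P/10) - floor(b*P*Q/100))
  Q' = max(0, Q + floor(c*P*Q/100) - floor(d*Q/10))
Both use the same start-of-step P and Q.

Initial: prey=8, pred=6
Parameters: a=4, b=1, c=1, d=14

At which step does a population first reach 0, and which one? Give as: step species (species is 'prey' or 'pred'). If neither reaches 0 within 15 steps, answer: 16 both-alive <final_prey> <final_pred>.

Step 1: prey: 8+3-0=11; pred: 6+0-8=0
First extinction: pred at step 1

Answer: 1 pred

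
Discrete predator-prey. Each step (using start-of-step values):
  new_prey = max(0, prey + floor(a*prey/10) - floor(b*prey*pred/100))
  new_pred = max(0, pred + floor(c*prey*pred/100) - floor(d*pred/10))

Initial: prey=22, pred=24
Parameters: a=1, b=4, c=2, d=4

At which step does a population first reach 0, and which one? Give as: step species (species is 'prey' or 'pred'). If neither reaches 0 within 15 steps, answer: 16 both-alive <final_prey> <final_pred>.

Step 1: prey: 22+2-21=3; pred: 24+10-9=25
Step 2: prey: 3+0-3=0; pred: 25+1-10=16
First extinction: prey at step 2

Answer: 2 prey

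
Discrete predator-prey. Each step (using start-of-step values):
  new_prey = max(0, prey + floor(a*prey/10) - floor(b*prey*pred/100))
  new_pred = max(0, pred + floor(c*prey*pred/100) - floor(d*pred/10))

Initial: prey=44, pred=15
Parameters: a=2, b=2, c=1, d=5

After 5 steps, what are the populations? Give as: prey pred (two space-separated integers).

Answer: 37 6

Derivation:
Step 1: prey: 44+8-13=39; pred: 15+6-7=14
Step 2: prey: 39+7-10=36; pred: 14+5-7=12
Step 3: prey: 36+7-8=35; pred: 12+4-6=10
Step 4: prey: 35+7-7=35; pred: 10+3-5=8
Step 5: prey: 35+7-5=37; pred: 8+2-4=6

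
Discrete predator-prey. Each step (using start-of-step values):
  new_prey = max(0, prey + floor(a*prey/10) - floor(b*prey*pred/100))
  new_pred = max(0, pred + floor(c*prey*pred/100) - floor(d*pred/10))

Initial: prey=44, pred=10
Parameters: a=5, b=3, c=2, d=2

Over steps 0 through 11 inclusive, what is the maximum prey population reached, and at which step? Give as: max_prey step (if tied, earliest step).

Answer: 54 2

Derivation:
Step 1: prey: 44+22-13=53; pred: 10+8-2=16
Step 2: prey: 53+26-25=54; pred: 16+16-3=29
Step 3: prey: 54+27-46=35; pred: 29+31-5=55
Step 4: prey: 35+17-57=0; pred: 55+38-11=82
Step 5: prey: 0+0-0=0; pred: 82+0-16=66
Step 6: prey: 0+0-0=0; pred: 66+0-13=53
Step 7: prey: 0+0-0=0; pred: 53+0-10=43
Step 8: prey: 0+0-0=0; pred: 43+0-8=35
Step 9: prey: 0+0-0=0; pred: 35+0-7=28
Step 10: prey: 0+0-0=0; pred: 28+0-5=23
Step 11: prey: 0+0-0=0; pred: 23+0-4=19
Max prey = 54 at step 2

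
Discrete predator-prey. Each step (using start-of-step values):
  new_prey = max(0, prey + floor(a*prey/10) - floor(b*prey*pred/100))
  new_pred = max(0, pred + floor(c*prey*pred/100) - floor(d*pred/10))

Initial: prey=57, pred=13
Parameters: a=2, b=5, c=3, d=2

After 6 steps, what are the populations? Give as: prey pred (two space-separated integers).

Step 1: prey: 57+11-37=31; pred: 13+22-2=33
Step 2: prey: 31+6-51=0; pred: 33+30-6=57
Step 3: prey: 0+0-0=0; pred: 57+0-11=46
Step 4: prey: 0+0-0=0; pred: 46+0-9=37
Step 5: prey: 0+0-0=0; pred: 37+0-7=30
Step 6: prey: 0+0-0=0; pred: 30+0-6=24

Answer: 0 24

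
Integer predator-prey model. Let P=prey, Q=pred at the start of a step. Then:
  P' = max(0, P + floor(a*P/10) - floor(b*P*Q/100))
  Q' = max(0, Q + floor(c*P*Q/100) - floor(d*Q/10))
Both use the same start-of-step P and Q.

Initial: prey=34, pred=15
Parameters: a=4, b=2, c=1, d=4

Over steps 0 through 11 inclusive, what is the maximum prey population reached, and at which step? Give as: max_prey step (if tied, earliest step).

Answer: 62 7

Derivation:
Step 1: prey: 34+13-10=37; pred: 15+5-6=14
Step 2: prey: 37+14-10=41; pred: 14+5-5=14
Step 3: prey: 41+16-11=46; pred: 14+5-5=14
Step 4: prey: 46+18-12=52; pred: 14+6-5=15
Step 5: prey: 52+20-15=57; pred: 15+7-6=16
Step 6: prey: 57+22-18=61; pred: 16+9-6=19
Step 7: prey: 61+24-23=62; pred: 19+11-7=23
Step 8: prey: 62+24-28=58; pred: 23+14-9=28
Step 9: prey: 58+23-32=49; pred: 28+16-11=33
Step 10: prey: 49+19-32=36; pred: 33+16-13=36
Step 11: prey: 36+14-25=25; pred: 36+12-14=34
Max prey = 62 at step 7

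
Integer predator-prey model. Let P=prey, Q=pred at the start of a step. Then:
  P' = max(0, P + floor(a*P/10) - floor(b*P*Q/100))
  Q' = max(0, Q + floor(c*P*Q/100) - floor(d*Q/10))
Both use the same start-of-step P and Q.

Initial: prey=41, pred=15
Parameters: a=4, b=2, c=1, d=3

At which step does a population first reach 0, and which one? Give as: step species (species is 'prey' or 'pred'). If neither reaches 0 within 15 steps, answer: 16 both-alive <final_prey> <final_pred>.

Step 1: prey: 41+16-12=45; pred: 15+6-4=17
Step 2: prey: 45+18-15=48; pred: 17+7-5=19
Step 3: prey: 48+19-18=49; pred: 19+9-5=23
Step 4: prey: 49+19-22=46; pred: 23+11-6=28
Step 5: prey: 46+18-25=39; pred: 28+12-8=32
Step 6: prey: 39+15-24=30; pred: 32+12-9=35
Step 7: prey: 30+12-21=21; pred: 35+10-10=35
Step 8: prey: 21+8-14=15; pred: 35+7-10=32
Step 9: prey: 15+6-9=12; pred: 32+4-9=27
Step 10: prey: 12+4-6=10; pred: 27+3-8=22
Step 11: prey: 10+4-4=10; pred: 22+2-6=18
Step 12: prey: 10+4-3=11; pred: 18+1-5=14
Step 13: prey: 11+4-3=12; pred: 14+1-4=11
Step 14: prey: 12+4-2=14; pred: 11+1-3=9
Step 15: prey: 14+5-2=17; pred: 9+1-2=8
No extinction within 15 steps

Answer: 16 both-alive 17 8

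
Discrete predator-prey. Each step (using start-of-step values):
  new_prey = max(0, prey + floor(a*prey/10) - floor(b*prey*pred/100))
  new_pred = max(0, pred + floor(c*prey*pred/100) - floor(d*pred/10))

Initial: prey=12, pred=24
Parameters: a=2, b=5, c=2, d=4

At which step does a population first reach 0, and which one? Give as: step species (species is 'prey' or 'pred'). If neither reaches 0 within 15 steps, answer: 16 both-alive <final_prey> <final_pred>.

Step 1: prey: 12+2-14=0; pred: 24+5-9=20
First extinction: prey at step 1

Answer: 1 prey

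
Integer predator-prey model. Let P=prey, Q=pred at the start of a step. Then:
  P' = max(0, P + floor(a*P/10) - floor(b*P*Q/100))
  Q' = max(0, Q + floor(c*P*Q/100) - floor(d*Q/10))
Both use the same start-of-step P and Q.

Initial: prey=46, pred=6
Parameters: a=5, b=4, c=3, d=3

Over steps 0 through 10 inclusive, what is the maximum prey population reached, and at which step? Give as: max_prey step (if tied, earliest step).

Answer: 58 1

Derivation:
Step 1: prey: 46+23-11=58; pred: 6+8-1=13
Step 2: prey: 58+29-30=57; pred: 13+22-3=32
Step 3: prey: 57+28-72=13; pred: 32+54-9=77
Step 4: prey: 13+6-40=0; pred: 77+30-23=84
Step 5: prey: 0+0-0=0; pred: 84+0-25=59
Step 6: prey: 0+0-0=0; pred: 59+0-17=42
Step 7: prey: 0+0-0=0; pred: 42+0-12=30
Step 8: prey: 0+0-0=0; pred: 30+0-9=21
Step 9: prey: 0+0-0=0; pred: 21+0-6=15
Step 10: prey: 0+0-0=0; pred: 15+0-4=11
Max prey = 58 at step 1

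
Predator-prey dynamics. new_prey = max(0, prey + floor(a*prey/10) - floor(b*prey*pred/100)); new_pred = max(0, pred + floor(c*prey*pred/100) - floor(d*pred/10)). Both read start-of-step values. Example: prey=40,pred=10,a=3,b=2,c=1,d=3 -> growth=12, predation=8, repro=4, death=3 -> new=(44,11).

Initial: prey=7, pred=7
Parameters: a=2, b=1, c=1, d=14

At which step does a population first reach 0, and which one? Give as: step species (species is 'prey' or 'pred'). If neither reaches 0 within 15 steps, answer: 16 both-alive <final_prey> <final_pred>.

Step 1: prey: 7+1-0=8; pred: 7+0-9=0
First extinction: pred at step 1

Answer: 1 pred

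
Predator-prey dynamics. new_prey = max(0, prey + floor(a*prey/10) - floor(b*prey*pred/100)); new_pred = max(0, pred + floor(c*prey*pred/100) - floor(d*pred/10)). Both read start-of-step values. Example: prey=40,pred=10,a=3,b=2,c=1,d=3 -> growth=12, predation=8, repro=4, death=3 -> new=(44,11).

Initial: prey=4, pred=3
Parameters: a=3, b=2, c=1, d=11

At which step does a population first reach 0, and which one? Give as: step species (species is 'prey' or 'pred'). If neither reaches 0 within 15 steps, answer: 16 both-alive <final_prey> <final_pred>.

Answer: 1 pred

Derivation:
Step 1: prey: 4+1-0=5; pred: 3+0-3=0
First extinction: pred at step 1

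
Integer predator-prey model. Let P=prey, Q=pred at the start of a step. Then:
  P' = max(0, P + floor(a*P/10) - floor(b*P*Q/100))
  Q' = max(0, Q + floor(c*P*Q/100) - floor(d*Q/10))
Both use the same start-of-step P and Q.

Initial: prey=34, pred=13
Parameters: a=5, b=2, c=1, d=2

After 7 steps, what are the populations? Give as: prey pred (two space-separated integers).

Step 1: prey: 34+17-8=43; pred: 13+4-2=15
Step 2: prey: 43+21-12=52; pred: 15+6-3=18
Step 3: prey: 52+26-18=60; pred: 18+9-3=24
Step 4: prey: 60+30-28=62; pred: 24+14-4=34
Step 5: prey: 62+31-42=51; pred: 34+21-6=49
Step 6: prey: 51+25-49=27; pred: 49+24-9=64
Step 7: prey: 27+13-34=6; pred: 64+17-12=69

Answer: 6 69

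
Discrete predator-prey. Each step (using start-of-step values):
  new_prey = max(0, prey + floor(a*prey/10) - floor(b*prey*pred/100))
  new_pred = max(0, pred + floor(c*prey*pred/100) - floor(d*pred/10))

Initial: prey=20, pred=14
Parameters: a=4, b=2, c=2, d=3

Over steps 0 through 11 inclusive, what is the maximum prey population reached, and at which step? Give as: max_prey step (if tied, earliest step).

Answer: 28 3

Derivation:
Step 1: prey: 20+8-5=23; pred: 14+5-4=15
Step 2: prey: 23+9-6=26; pred: 15+6-4=17
Step 3: prey: 26+10-8=28; pred: 17+8-5=20
Step 4: prey: 28+11-11=28; pred: 20+11-6=25
Step 5: prey: 28+11-14=25; pred: 25+14-7=32
Step 6: prey: 25+10-16=19; pred: 32+16-9=39
Step 7: prey: 19+7-14=12; pred: 39+14-11=42
Step 8: prey: 12+4-10=6; pred: 42+10-12=40
Step 9: prey: 6+2-4=4; pred: 40+4-12=32
Step 10: prey: 4+1-2=3; pred: 32+2-9=25
Step 11: prey: 3+1-1=3; pred: 25+1-7=19
Max prey = 28 at step 3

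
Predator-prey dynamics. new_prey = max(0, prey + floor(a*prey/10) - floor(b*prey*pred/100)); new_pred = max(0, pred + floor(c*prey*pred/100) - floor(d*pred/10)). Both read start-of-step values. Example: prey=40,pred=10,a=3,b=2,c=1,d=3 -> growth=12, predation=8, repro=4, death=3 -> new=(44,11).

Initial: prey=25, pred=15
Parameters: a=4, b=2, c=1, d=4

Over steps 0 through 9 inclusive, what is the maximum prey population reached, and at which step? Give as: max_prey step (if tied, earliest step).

Step 1: prey: 25+10-7=28; pred: 15+3-6=12
Step 2: prey: 28+11-6=33; pred: 12+3-4=11
Step 3: prey: 33+13-7=39; pred: 11+3-4=10
Step 4: prey: 39+15-7=47; pred: 10+3-4=9
Step 5: prey: 47+18-8=57; pred: 9+4-3=10
Step 6: prey: 57+22-11=68; pred: 10+5-4=11
Step 7: prey: 68+27-14=81; pred: 11+7-4=14
Step 8: prey: 81+32-22=91; pred: 14+11-5=20
Step 9: prey: 91+36-36=91; pred: 20+18-8=30
Max prey = 91 at step 8

Answer: 91 8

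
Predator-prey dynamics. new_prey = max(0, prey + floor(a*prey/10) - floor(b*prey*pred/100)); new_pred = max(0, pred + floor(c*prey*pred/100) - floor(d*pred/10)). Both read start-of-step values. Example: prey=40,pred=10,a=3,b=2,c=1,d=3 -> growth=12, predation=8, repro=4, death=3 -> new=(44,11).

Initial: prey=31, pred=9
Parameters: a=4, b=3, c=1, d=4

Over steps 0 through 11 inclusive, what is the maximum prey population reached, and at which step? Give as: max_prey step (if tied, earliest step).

Answer: 80 7

Derivation:
Step 1: prey: 31+12-8=35; pred: 9+2-3=8
Step 2: prey: 35+14-8=41; pred: 8+2-3=7
Step 3: prey: 41+16-8=49; pred: 7+2-2=7
Step 4: prey: 49+19-10=58; pred: 7+3-2=8
Step 5: prey: 58+23-13=68; pred: 8+4-3=9
Step 6: prey: 68+27-18=77; pred: 9+6-3=12
Step 7: prey: 77+30-27=80; pred: 12+9-4=17
Step 8: prey: 80+32-40=72; pred: 17+13-6=24
Step 9: prey: 72+28-51=49; pred: 24+17-9=32
Step 10: prey: 49+19-47=21; pred: 32+15-12=35
Step 11: prey: 21+8-22=7; pred: 35+7-14=28
Max prey = 80 at step 7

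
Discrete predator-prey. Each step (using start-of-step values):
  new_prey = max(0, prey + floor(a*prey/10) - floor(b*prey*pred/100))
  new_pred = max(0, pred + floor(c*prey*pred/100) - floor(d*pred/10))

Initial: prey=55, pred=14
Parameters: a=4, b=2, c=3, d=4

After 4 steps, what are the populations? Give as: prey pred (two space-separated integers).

Step 1: prey: 55+22-15=62; pred: 14+23-5=32
Step 2: prey: 62+24-39=47; pred: 32+59-12=79
Step 3: prey: 47+18-74=0; pred: 79+111-31=159
Step 4: prey: 0+0-0=0; pred: 159+0-63=96

Answer: 0 96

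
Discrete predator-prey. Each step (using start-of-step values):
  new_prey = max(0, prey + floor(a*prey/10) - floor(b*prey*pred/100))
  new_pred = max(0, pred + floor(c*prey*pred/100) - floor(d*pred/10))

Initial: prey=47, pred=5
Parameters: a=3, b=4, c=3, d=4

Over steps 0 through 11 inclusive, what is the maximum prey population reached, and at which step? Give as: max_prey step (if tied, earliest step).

Answer: 52 1

Derivation:
Step 1: prey: 47+14-9=52; pred: 5+7-2=10
Step 2: prey: 52+15-20=47; pred: 10+15-4=21
Step 3: prey: 47+14-39=22; pred: 21+29-8=42
Step 4: prey: 22+6-36=0; pred: 42+27-16=53
Step 5: prey: 0+0-0=0; pred: 53+0-21=32
Step 6: prey: 0+0-0=0; pred: 32+0-12=20
Step 7: prey: 0+0-0=0; pred: 20+0-8=12
Step 8: prey: 0+0-0=0; pred: 12+0-4=8
Step 9: prey: 0+0-0=0; pred: 8+0-3=5
Step 10: prey: 0+0-0=0; pred: 5+0-2=3
Step 11: prey: 0+0-0=0; pred: 3+0-1=2
Max prey = 52 at step 1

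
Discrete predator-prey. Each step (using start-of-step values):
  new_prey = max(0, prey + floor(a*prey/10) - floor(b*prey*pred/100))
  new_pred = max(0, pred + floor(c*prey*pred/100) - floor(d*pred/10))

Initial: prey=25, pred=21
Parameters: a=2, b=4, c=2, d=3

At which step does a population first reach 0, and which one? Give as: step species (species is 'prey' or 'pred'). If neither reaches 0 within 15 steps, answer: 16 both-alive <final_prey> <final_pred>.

Step 1: prey: 25+5-21=9; pred: 21+10-6=25
Step 2: prey: 9+1-9=1; pred: 25+4-7=22
Step 3: prey: 1+0-0=1; pred: 22+0-6=16
Step 4: prey: 1+0-0=1; pred: 16+0-4=12
Step 5: prey: 1+0-0=1; pred: 12+0-3=9
Step 6: prey: 1+0-0=1; pred: 9+0-2=7
Step 7: prey: 1+0-0=1; pred: 7+0-2=5
Step 8: prey: 1+0-0=1; pred: 5+0-1=4
Step 9: prey: 1+0-0=1; pred: 4+0-1=3
Step 10: prey: 1+0-0=1; pred: 3+0-0=3
Steps 11-15: state stable at prey=1, pred=3 (no change)
No extinction within 15 steps

Answer: 16 both-alive 1 3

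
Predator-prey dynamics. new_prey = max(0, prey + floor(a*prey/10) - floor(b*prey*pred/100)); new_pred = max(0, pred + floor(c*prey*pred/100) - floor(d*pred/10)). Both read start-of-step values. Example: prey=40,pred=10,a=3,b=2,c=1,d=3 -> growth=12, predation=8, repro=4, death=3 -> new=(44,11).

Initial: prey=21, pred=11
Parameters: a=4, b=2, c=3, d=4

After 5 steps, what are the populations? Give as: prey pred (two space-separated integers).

Step 1: prey: 21+8-4=25; pred: 11+6-4=13
Step 2: prey: 25+10-6=29; pred: 13+9-5=17
Step 3: prey: 29+11-9=31; pred: 17+14-6=25
Step 4: prey: 31+12-15=28; pred: 25+23-10=38
Step 5: prey: 28+11-21=18; pred: 38+31-15=54

Answer: 18 54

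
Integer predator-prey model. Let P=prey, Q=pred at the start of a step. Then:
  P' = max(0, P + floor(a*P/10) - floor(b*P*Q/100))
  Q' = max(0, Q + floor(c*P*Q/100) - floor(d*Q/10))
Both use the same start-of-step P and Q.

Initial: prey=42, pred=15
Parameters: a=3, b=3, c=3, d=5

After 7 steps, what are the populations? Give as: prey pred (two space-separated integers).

Answer: 0 3

Derivation:
Step 1: prey: 42+12-18=36; pred: 15+18-7=26
Step 2: prey: 36+10-28=18; pred: 26+28-13=41
Step 3: prey: 18+5-22=1; pred: 41+22-20=43
Step 4: prey: 1+0-1=0; pred: 43+1-21=23
Step 5: prey: 0+0-0=0; pred: 23+0-11=12
Step 6: prey: 0+0-0=0; pred: 12+0-6=6
Step 7: prey: 0+0-0=0; pred: 6+0-3=3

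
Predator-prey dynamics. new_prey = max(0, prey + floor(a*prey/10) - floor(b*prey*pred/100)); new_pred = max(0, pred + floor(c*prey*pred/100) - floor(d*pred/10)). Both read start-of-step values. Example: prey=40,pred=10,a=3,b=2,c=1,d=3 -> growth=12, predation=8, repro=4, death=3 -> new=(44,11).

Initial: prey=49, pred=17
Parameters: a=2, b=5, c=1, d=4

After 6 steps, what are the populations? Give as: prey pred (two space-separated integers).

Answer: 1 3

Derivation:
Step 1: prey: 49+9-41=17; pred: 17+8-6=19
Step 2: prey: 17+3-16=4; pred: 19+3-7=15
Step 3: prey: 4+0-3=1; pred: 15+0-6=9
Step 4: prey: 1+0-0=1; pred: 9+0-3=6
Step 5: prey: 1+0-0=1; pred: 6+0-2=4
Step 6: prey: 1+0-0=1; pred: 4+0-1=3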